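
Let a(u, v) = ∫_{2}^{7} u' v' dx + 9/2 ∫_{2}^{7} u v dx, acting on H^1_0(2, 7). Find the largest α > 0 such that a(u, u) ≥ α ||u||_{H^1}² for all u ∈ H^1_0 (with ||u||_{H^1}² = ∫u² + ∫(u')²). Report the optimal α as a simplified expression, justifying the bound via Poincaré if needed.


α = 1

Coercivity of a(·,·) on H^1_0(2, 7) means a(u, u) ≥ α ||u||_{H^1}² for every u ∈ H^1_0.
The interval has length L = 5, and Poincaré/coercivity depend only on L. Here a(u, u) = ∫(u')² + (9/2)·∫u².
Here c = 9/2 ≥ 1, so a(u,u) = ∫(u')² + c∫u² ≥ ∫(u')² + ∫u² = ||u||_{H^1}², i.e. α = 1 works. No larger α is possible: a(u,u) ≥ α||u||_{H^1}² means (1−α)∫(u')² ≥ (α−c)∫u², and for the modes u_n = sin(nπ(x−x₀)/L) (x₀ the left endpoint) one has ∫u_n²/∫(u_n')² = (L/(nπ))² → 0, so a(u_n,u_n)/||u_n||_{H^1}² → 1. Hence the optimal constant is α = 1.
Therefore α = 1.


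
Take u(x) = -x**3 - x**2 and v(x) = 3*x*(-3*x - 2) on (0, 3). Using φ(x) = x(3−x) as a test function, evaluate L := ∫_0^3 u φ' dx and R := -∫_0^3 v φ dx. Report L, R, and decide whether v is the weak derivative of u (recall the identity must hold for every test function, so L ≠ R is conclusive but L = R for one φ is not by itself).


LHS = 999/20, RHS = 2997/20. No, v is not the weak derivative of u.

u(x) = -x**3 - x**2, classical derivative u'(x) = -3*x**2 - 2*x.
φ(x) = x(3−x), so φ'(x) = 3 - 2*x.
Note φ(0) = φ(3) = 0, so the boundary term u·φ vanishes.
LHS = ∫_0^3 u(x) φ'(x) dx = ∫_0^3 (2*x^4 - x^3 - 3*x^2) dx. Term by term:
  ∫_0^3 2*x^4 dx = 486/5;  ∫_0^3 -x^3 dx = -81/4;  ∫_0^3 -3*x^2 dx = -27.
Sum: 486/5 − 81/4 − 27 = 999/20.
So LHS = 999/20.
∫_0^3 v(x) φ(x) dx = ∫_0^3 (9*x^4 - 21*x^3 - 18*x^2) dx. Term by term:
  ∫_0^3 9*x^4 dx = 2187/5;  ∫_0^3 -21*x^3 dx = -1701/4;  ∫_0^3 -18*x^2 dx = -162.
Sum: 2187/5 − 1701/4 − 162 = -2997/20.
So RHS = -∫_0^3 v(x) φ(x) dx = 2997/20.
LHS − RHS = -999/10 ≠ 0, so the identity fails.
(For a valid weak derivative the identity must hold for EVERY test function, in particular this one. The failure shows v is NOT the weak derivative of u.)
Correct weak derivative would be u'(x) = -3*x**2 - 2*x.


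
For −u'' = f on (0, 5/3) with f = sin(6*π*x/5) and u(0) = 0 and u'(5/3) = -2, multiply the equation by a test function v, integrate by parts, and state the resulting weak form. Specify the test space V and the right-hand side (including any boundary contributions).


V = {v ∈ H^1(0, 5/3) : v(0) = 0} (test functions vanish at x = 0 where u is specified); weak form: ∫_0^5/3 u'v' dx = ∫_0^5/3 (sin(6*π*x/5)) v dx − 2·v(5/3) for all v ∈ V.

Multiply both sides by a test function v and integrate from 0 to 5/3:
  ∫_0^5/3 −u''(x) v(x) dx = ∫_0^5/3 f(x) v(x) dx.
Integrate the LHS by parts once:
  ∫_0^5/3 −u'' v dx = −[u'(x) v(x)]_0^5/3 + ∫_0^5/3 u'(x) v'(x) dx.
Thus ∫_0^5/3 u'(x) v'(x) dx = ∫_0^5/3 f(x) v(x) dx + [u'(x) v(x)]_0^5/3.
Choose V so that boundary terms are either known or forced to vanish.
Mixed BC: u(0) = 0 (Dirichlet) and u'(5/3) = -2 (Neumann). Define V = {v ∈ H^1(0, 5/3) : v(0) = 0}. Then [u' v]_0^5/3 = u'(5/3)·v(5/3) − u'(0)·0 = − 2·v(5/3).
Weak formulation: find u (satisfying any essential BC) such that ∫_0^5/3 u'(x) v'(x) dx = ∫_0^5/3 f v dx − 2·v(5/3) for all v ∈ V (Dirichlet at 0 absorbed into V; Neumann datum at x = 5/3 contributes the boundary term).
Substituting f(x) = sin(6*π*x/5), the right-hand side is ∫_0^5/3 (sin(6*π*x/5)) v dx − 2·v(5/3).


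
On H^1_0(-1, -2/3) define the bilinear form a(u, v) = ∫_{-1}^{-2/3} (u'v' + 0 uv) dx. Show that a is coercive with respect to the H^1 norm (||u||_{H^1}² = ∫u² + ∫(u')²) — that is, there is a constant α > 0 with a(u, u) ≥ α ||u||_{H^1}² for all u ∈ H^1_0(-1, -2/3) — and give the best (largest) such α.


α = 9*π^2/(1 + 9*π^2)

Coercivity of a(·,·) on H^1_0(-1, -2/3) means a(u, u) ≥ α ||u||_{H^1}² for every u ∈ H^1_0.
The interval has length L = 1/3, and Poincaré/coercivity depend only on L. Here a(u, u) = ∫(u')² + (0)·∫u².
Here c = 0, so a(u,u) = ∫(u')² alone. The condition a(u,u) ≥ α||u||_{H^1}² reads (1−α)∫(u')² ≥ (α−c)∫u². Any admissible α is ≤ 1 (rapidly oscillating u have ∫u²/∫(u')² → 0), and α = 1 would force 0 ≥ (1−c)∫u², impossible since c < 1; so 1−α > 0. By the sharp Poincaré inequality on H^1_0 of an interval of length L, ∫(u')² ≥ (π/L)²∫u² with equality for the first sine mode sin(π(x−x₀)/L) (x₀ the left endpoint), so the inequality holds for all u iff (1−α)(π/L)² ≥ α − c, i.e. α ≤ ((π/L)² + c)/((π/L)² + 1) = (1 + c(L/π)²)/(1 + (L/π)²). (Direct route, valid since c ≤ 0: Poincaré gives c∫u² ≥ c(L/π)²∫(u')², so a(u,u) ≥ (1 + c(L/π)²)∫(u')², while ||u||_{H^1}² ≤ (1 + (L/π)²)∫(u')²; dividing yields the same α.) With (π/L)² = 9*π^2 and c = 0, the largest admissible constant is α = ((π/L)² + c)/((π/L)² + 1).
Simplifying, α = 9*π^2/(1 + 9*π^2).


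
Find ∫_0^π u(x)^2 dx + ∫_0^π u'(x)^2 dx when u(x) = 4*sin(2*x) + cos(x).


||u||_{H^1(0,π)}^2 = 64/3 + 41*π

u'(x) = -sin(x) + 8*cos(2*x).
Expand u² and (u')² and integrate term by term on (0, π), using: for integers n ≥ 1, ∫_0^π sin²(nx) dx = ∫_0^π cos²(nx) dx = π/2; for n ≠ n', ∫_0^π sin(nx)sin(n'x) dx = ∫_0^π cos(nx)cos(n'x) dx = 0; and by product-to-sum, ∫_0^π sin(nx)cos(n'x) dx = ½∫_0^π [sin((n+n')x) + sin((n−n')x)] dx, which is 0 when n+n' is even and 2n/(n²−n'²) when n+n' is odd (it need not vanish on (0, π)).
  u² squared terms: (4)²·∫sin(2x)² dx = 16·π/2 = 8*π;  (1)²·∫cos(x)² dx = 1·π/2 = π/2.
  u² cross terms: 2·(4)·(1)·∫sin(2x)·cos(x) dx = 8·(4/3) = 32/3.
  So ∫_0^π u² dx = 8*π + π/2 + 32/3 = 32/3 + 17*π/2.
  (u')² squared terms: (-1)²·∫sin(x)² dx = 1·π/2 = π/2;  (8)²·∫cos(2x)² dx = 64·π/2 = 32*π.
  (u')² cross terms: 2·(-1)·(8)·∫sin(x)·cos(2x) dx = -16·(-2/3) = 32/3.
  So ∫_0^π (u')² dx = π/2 + 32*π + 32/3 = 32/3 + 65*π/2.
||u||_{H^1}^2 = (32/3 + 17*π/2) + (32/3 + 65*π/2) = 64/3 + 41*π.


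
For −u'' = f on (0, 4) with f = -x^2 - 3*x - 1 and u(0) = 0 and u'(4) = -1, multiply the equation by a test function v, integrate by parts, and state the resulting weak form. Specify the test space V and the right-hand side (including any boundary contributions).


V = {v ∈ H^1(0, 4) : v(0) = 0} (test functions vanish at x = 0 where u is specified); weak form: ∫_0^4 u'v' dx = ∫_0^4 (-x^2 - 3*x - 1) v dx − v(4) for all v ∈ V.

Multiply both sides by a test function v and integrate from 0 to 4:
  ∫_0^4 −u''(x) v(x) dx = ∫_0^4 f(x) v(x) dx.
Integrate the LHS by parts once:
  ∫_0^4 −u'' v dx = −[u'(x) v(x)]_0^4 + ∫_0^4 u'(x) v'(x) dx.
Thus ∫_0^4 u'(x) v'(x) dx = ∫_0^4 f(x) v(x) dx + [u'(x) v(x)]_0^4.
Choose V so that boundary terms are either known or forced to vanish.
Mixed BC: u(0) = 0 (Dirichlet) and u'(4) = -1 (Neumann). Define V = {v ∈ H^1(0, 4) : v(0) = 0}. Then [u' v]_0^4 = u'(4)·v(4) − u'(0)·0 = − v(4).
Weak formulation: find u (satisfying any essential BC) such that ∫_0^4 u'(x) v'(x) dx = ∫_0^4 f v dx − v(4) for all v ∈ V (Dirichlet at 0 absorbed into V; Neumann datum at x = 4 contributes the boundary term).
Substituting f(x) = -x^2 - 3*x - 1, the right-hand side is ∫_0^4 (-x^2 - 3*x - 1) v dx − v(4).


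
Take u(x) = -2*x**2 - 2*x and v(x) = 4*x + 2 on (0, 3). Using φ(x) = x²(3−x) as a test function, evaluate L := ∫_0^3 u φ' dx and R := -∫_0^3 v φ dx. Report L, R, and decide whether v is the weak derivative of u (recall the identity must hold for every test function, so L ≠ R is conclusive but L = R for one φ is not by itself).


LHS = 621/10, RHS = -621/10. No, v is not the weak derivative of u.

u(x) = -2*x**2 - 2*x, classical derivative u'(x) = -4*x - 2.
φ(x) = x²(3−x), so φ'(x) = 3*x*(2 - x).
Note φ(0) = φ(3) = 0, so the boundary term u·φ vanishes.
LHS = ∫_0^3 u(x) φ'(x) dx = ∫_0^3 (6*x^4 - 6*x^3 - 12*x^2) dx. Term by term:
  ∫_0^3 6*x^4 dx = 1458/5;  ∫_0^3 -6*x^3 dx = -243/2;  ∫_0^3 -12*x^2 dx = -108.
Sum: 1458/5 − 243/2 − 108 = 621/10.
So LHS = 621/10.
∫_0^3 v(x) φ(x) dx = ∫_0^3 (-4*x^4 + 10*x^3 + 6*x^2) dx. Term by term:
  ∫_0^3 -4*x^4 dx = -972/5;  ∫_0^3 10*x^3 dx = 405/2;  ∫_0^3 6*x^2 dx = 54.
Sum: -972/5 + 405/2 + 54 = 621/10.
So RHS = -∫_0^3 v(x) φ(x) dx = -621/10.
LHS − RHS = 621/5 ≠ 0, so the identity fails.
(For a valid weak derivative the identity must hold for EVERY test function, in particular this one. The failure shows v is NOT the weak derivative of u.)
Correct weak derivative would be u'(x) = -4*x - 2.


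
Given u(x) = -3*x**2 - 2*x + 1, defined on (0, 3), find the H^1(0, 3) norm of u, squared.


||u||_{H^1}^2 = 5457/5

The H^1 norm (squared) on an interval (0, L) is
  ||u||_{H^1}^2 = ∫_0^L u(x)^2 dx + ∫_0^L u'(x)^2 dx.
Compute u'(x) = -6*x - 2.
Then u(x)^2 = 9*x**4 + 12*x**3 - 2*x**2 - 4*x + 1 and u'(x)^2 = 36*x**2 + 24*x + 4.
Integrate each monomial from 0 to 3 using ∫_0^3 c·x^n dx = c·3^(n+1)/(n+1):
  ∫_0^3 u(x)^2 dx = ∫_0^3 (9*x^4 + 12*x^3 - 2*x^2 - 4*x + 1) dx. Term by term:
    ∫_0^3 9*x^4 dx = 2187/5;  ∫_0^3 12*x^3 dx = 243;  ∫_0^3 -2*x^2 dx = -18;
    ∫_0^3 -4*x dx = -18;  ∫_0^3 1 dx = 3.
  Sum: 2187/5 + 243 − 18 − 18 + 3 = 3237/5.
  ∫_0^3 u'(x)^2 dx = ∫_0^3 (36*x^2 + 24*x + 4) dx. Term by term:
    ∫_0^3 36*x^2 dx = 324;  ∫_0^3 24*x dx = 108;  ∫_0^3 4 dx = 12.
  Sum: 324 + 108 + 12 = 444.
Adding: ||u||_{H^1}^2 = 3237/5 + 444 = 5457/5.


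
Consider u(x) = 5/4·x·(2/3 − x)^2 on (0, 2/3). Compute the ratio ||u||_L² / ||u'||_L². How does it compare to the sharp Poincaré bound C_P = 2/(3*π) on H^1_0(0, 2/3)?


||u||_L² / ||u'||_L² = sqrt(14)/21 < C_P = 2/(3*π).

u(x) = 5/4·x·(2/3 − x)^2, so u'(x) = 15*x^2/4 - 10*x/3 + 5/9.
u(x) = 5/4·x·(2/3 − x)^2 vanishes at x = 0 and x = 2/3, so u ∈ H^1_0(0, 2/3). Differentiate via the product rule and integrate the resulting polynomials term by term.
  ∫_0^2/3 u² dx = ∫_0^2/3 (25*x^6/16 - 25*x^5/6 + 25*x^4/6 - 50*x^3/27 + 25*x^2/81) dx. Term by term:
    ∫_0^2/3 25*x^6/16 dx = 200/15309;  ∫_0^2/3 -25*x^5/6 dx = -400/6561;  ∫_0^2/3 25*x^4/6 dx = 80/729;
    ∫_0^2/3 -50*x^3/27 dx = -200/2187;  ∫_0^2/3 25*x^2/81 dx = 200/6561.
  Sum: 200/15309 − 400/6561 + 80/729 − 200/2187 + 200/6561 = 40/45927.
  ∫_0^2/3 (u')² dx = ∫_0^2/3 (225*x^4/16 - 25*x^3 + 275*x^2/18 - 100*x/27 + 25/81) dx. Term by term:
    ∫_0^2/3 225*x^4/16 dx = 10/27;  ∫_0^2/3 -25*x^3 dx = -100/81;  ∫_0^2/3 275*x^2/18 dx = 1100/729;
    ∫_0^2/3 -100*x/27 dx = -200/243;  ∫_0^2/3 25/81 dx = 50/243.
  Sum: 10/27 − 100/81 + 1100/729 − 200/243 + 50/243 = 20/729.
∫_0^2/3 u² dx = 40/45927, so ||u||_L² = 2*sqrt(70)/567.
∫_0^2/3 (u')² dx = 20/729, so ||u'||_L² = 2*sqrt(5)/27.
Ratio ||u||_L² / ||u'||_L² = sqrt(14)/21.
Sharp Poincaré constant on H^1_0(0, 2/3) is C_P = L/π = 2/(3*π), achieved by sin(3*π/2·x).
A polynomial bump cannot attain the sharp Poincaré constant (only the first sine eigenfunction does), so the ratio is strictly less than C_P, consistent with ||u||_L² ≤ C_P ||u'||_L².


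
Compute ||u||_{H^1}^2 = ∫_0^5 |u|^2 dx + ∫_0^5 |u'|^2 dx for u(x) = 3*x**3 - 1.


||u||_{H^1}^2 = 2101945/14

The H^1 norm (squared) on an interval (0, L) is
  ||u||_{H^1}^2 = ∫_0^L u(x)^2 dx + ∫_0^L u'(x)^2 dx.
Compute u'(x) = 9*x**2.
Then u(x)^2 = 9*x**6 - 6*x**3 + 1 and u'(x)^2 = 81*x**4.
Integrate each monomial from 0 to 5 using ∫_0^5 c·x^n dx = c·5^(n+1)/(n+1):
  ∫_0^5 u(x)^2 dx = ∫_0^5 (9*x^6 - 6*x^3 + 1) dx. Term by term:
    ∫_0^5 9*x^6 dx = 703125/7;  ∫_0^5 -6*x^3 dx = -1875/2;  ∫_0^5 1 dx = 5.
  Sum: 703125/7 − 1875/2 + 5 = 1393195/14.
  ∫_0^5 u'(x)^2 dx = ∫_0^5 (81*x^4) dx. Term by term:
    ∫_0^5 81*x^4 dx = 50625.
Adding: ||u||_{H^1}^2 = 1393195/14 + 50625 = 2101945/14.


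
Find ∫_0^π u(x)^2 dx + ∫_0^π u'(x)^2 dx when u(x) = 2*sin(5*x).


||u||_{H^1(0,π)}^2 = 52*π

u'(x) = 10*cos(5*x).
Expand u² and (u')² and integrate term by term on (0, π), using: for integers n ≥ 1, ∫_0^π sin²(nx) dx = ∫_0^π cos²(nx) dx = π/2; for n ≠ n', ∫_0^π sin(nx)sin(n'x) dx = ∫_0^π cos(nx)cos(n'x) dx = 0; and by product-to-sum, ∫_0^π sin(nx)cos(n'x) dx = ½∫_0^π [sin((n+n')x) + sin((n−n')x)] dx, which is 0 when n+n' is even and 2n/(n²−n'²) when n+n' is odd (it need not vanish on (0, π)).
  u² squared terms: (2)²·∫sin(5x)² dx = 4·π/2 = 2*π.
  So ∫_0^π u² dx = 2*π.
  (u')² squared terms: (10)²·∫cos(5x)² dx = 100·π/2 = 50*π.
  So ∫_0^π (u')² dx = 50*π.
||u||_{H^1}^2 = (2*π) + (50*π) = 52*π.


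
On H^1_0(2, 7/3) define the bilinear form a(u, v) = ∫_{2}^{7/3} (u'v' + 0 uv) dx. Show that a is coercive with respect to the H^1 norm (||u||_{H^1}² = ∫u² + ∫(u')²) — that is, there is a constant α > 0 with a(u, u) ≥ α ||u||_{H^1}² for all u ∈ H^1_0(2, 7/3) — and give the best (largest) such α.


α = 9*π^2/(1 + 9*π^2)

Coercivity of a(·,·) on H^1_0(2, 7/3) means a(u, u) ≥ α ||u||_{H^1}² for every u ∈ H^1_0.
The interval has length L = 1/3, and Poincaré/coercivity depend only on L. Here a(u, u) = ∫(u')² + (0)·∫u².
Here c = 0, so a(u,u) = ∫(u')² alone. The condition a(u,u) ≥ α||u||_{H^1}² reads (1−α)∫(u')² ≥ (α−c)∫u². Any admissible α is ≤ 1 (rapidly oscillating u have ∫u²/∫(u')² → 0), and α = 1 would force 0 ≥ (1−c)∫u², impossible since c < 1; so 1−α > 0. By the sharp Poincaré inequality on H^1_0 of an interval of length L, ∫(u')² ≥ (π/L)²∫u² with equality for the first sine mode sin(π(x−x₀)/L) (x₀ the left endpoint), so the inequality holds for all u iff (1−α)(π/L)² ≥ α − c, i.e. α ≤ ((π/L)² + c)/((π/L)² + 1) = (1 + c(L/π)²)/(1 + (L/π)²). (Direct route, valid since c ≤ 0: Poincaré gives c∫u² ≥ c(L/π)²∫(u')², so a(u,u) ≥ (1 + c(L/π)²)∫(u')², while ||u||_{H^1}² ≤ (1 + (L/π)²)∫(u')²; dividing yields the same α.) With (π/L)² = 9*π^2 and c = 0, the largest admissible constant is α = ((π/L)² + c)/((π/L)² + 1).
Simplifying, α = 9*π^2/(1 + 9*π^2).


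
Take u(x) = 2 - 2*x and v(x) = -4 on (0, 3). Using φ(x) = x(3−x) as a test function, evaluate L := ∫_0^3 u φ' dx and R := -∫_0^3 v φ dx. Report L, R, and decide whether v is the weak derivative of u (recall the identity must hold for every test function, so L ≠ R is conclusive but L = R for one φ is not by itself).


LHS = 9, RHS = 18. No, v is not the weak derivative of u.

u(x) = 2 - 2*x, classical derivative u'(x) = -2.
φ(x) = x(3−x), so φ'(x) = 3 - 2*x.
Note φ(0) = φ(3) = 0, so the boundary term u·φ vanishes.
LHS = ∫_0^3 u(x) φ'(x) dx = ∫_0^3 (4*x^2 - 10*x + 6) dx. Term by term:
  ∫_0^3 4*x^2 dx = 36;  ∫_0^3 -10*x dx = -45;  ∫_0^3 6 dx = 18.
Sum: 36 − 45 + 18 = 9.
So LHS = 9.
∫_0^3 v(x) φ(x) dx = ∫_0^3 (4*x^2 - 12*x) dx. Term by term:
  ∫_0^3 4*x^2 dx = 36;  ∫_0^3 -12*x dx = -54.
Sum: 36 − 54 = -18.
So RHS = -∫_0^3 v(x) φ(x) dx = 18.
LHS − RHS = -9 ≠ 0, so the identity fails.
(For a valid weak derivative the identity must hold for EVERY test function, in particular this one. The failure shows v is NOT the weak derivative of u.)
Correct weak derivative would be u'(x) = -2.


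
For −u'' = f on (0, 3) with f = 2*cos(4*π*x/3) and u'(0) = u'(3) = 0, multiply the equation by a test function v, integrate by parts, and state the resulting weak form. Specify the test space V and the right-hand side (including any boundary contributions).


V = H^1(0, 3) (no boundary constraint on v; u is determined up to an additive constant); weak form: ∫_0^3 u'v' dx = ∫_0^3 (2*cos(4*π*x/3)) v dx for all v ∈ V.

Multiply both sides by a test function v and integrate from 0 to 3:
  ∫_0^3 −u''(x) v(x) dx = ∫_0^3 f(x) v(x) dx.
Integrate the LHS by parts once:
  ∫_0^3 −u'' v dx = −[u'(x) v(x)]_0^3 + ∫_0^3 u'(x) v'(x) dx.
Thus ∫_0^3 u'(x) v'(x) dx = ∫_0^3 f(x) v(x) dx + [u'(x) v(x)]_0^3.
Choose V so that boundary terms are either known or forced to vanish.
u has homogeneous Neumann: u'(0) = u'(3) = 0. So [u' v]_0^3 = 0·v(3) − 0·v(0) = 0 for any v; take V = H^1(0, 3).
Weak formulation: find u (satisfying any essential BC) such that ∫_0^3 u'(x) v'(x) dx = ∫_0^3 f v dx for all v ∈ V (homogeneous Neumann, so boundary terms vanish).
Substituting f(x) = 2*cos(4*π*x/3), the right-hand side is ∫_0^3 (2*cos(4*π*x/3)) v dx.
Compatibility check (pure Neumann): taking v ≡ 1 ∈ V gives 0 = ∫_0^3 f dx + (0) − (0), i.e. ∫_0^3 f dx must equal u'(0) − u'(3) = 0. Indeed ∫_0^3 (2*cos(4*π*x/3)) dx = 0, so the data are compatible. The solution is then unique only up to an additive constant (fix it e.g. by requiring ∫_0^3 u dx = 0).


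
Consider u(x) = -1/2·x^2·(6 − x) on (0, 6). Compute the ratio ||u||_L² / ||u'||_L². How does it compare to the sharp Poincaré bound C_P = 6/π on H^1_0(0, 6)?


||u||_L² / ||u'||_L² = 3*sqrt(14)/7 < C_P = 6/π.

u(x) = -1/2·x^2·(6 − x), so u'(x) = 3*x*(x - 4)/2.
u(x) = -1/2·x^2·(6 − x) vanishes at x = 0 and x = 6, so u ∈ H^1_0(0, 6). Differentiate via the product rule and integrate the resulting polynomials term by term.
  ∫_0^6 u² dx = ∫_0^6 (x^6/4 - 3*x^5 + 9*x^4) dx. Term by term:
    ∫_0^6 x^6/4 dx = 69984/7;  ∫_0^6 -3*x^5 dx = -23328;  ∫_0^6 9*x^4 dx = 69984/5.
  Sum: 69984/7 − 23328 + 69984/5 = 23328/35.
  ∫_0^6 (u')² dx = ∫_0^6 (9*x^4/4 - 18*x^3 + 36*x^2) dx. Term by term:
    ∫_0^6 9*x^4/4 dx = 17496/5;  ∫_0^6 -18*x^3 dx = -5832;  ∫_0^6 36*x^2 dx = 2592.
  Sum: 17496/5 − 5832 + 2592 = 1296/5.
∫_0^6 u² dx = 23328/35, so ||u||_L² = 108*sqrt(70)/35.
∫_0^6 (u')² dx = 1296/5, so ||u'||_L² = 36*sqrt(5)/5.
Ratio ||u||_L² / ||u'||_L² = 3*sqrt(14)/7.
Sharp Poincaré constant on H^1_0(0, 6) is C_P = L/π = 6/π, achieved by sin(π/6·x).
A polynomial bump cannot attain the sharp Poincaré constant (only the first sine eigenfunction does), so the ratio is strictly less than C_P, consistent with ||u||_L² ≤ C_P ||u'||_L².


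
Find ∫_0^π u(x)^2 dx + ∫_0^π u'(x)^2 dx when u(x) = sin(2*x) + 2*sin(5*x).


||u||_{H^1(0,π)}^2 = 109*π/2

u'(x) = 2*cos(2*x) + 10*cos(5*x).
Expand u² and (u')² and integrate term by term on (0, π), using: for integers n ≥ 1, ∫_0^π sin²(nx) dx = ∫_0^π cos²(nx) dx = π/2; for n ≠ n', ∫_0^π sin(nx)sin(n'x) dx = ∫_0^π cos(nx)cos(n'x) dx = 0; and by product-to-sum, ∫_0^π sin(nx)cos(n'x) dx = ½∫_0^π [sin((n+n')x) + sin((n−n')x)] dx, which is 0 when n+n' is even and 2n/(n²−n'²) when n+n' is odd (it need not vanish on (0, π)).
  u² squared terms: (2)²·∫sin(5x)² dx = 4·π/2 = 2*π;  (1)²·∫sin(2x)² dx = 1·π/2 = π/2.
  u² cross terms: 2·(2)·(1)·∫sin(5x)·sin(2x) dx = 4·(0) = 0.
  So ∫_0^π u² dx = 2*π + π/2 + 0 = 5*π/2.
  (u')² squared terms: (2)²·∫cos(2x)² dx = 4·π/2 = 2*π;  (10)²·∫cos(5x)² dx = 100·π/2 = 50*π.
  (u')² cross terms: 2·(2)·(10)·∫cos(2x)·cos(5x) dx = 40·(0) = 0.
  So ∫_0^π (u')² dx = 2*π + 50*π + 0 = 52*π.
||u||_{H^1}^2 = (5*π/2) + (52*π) = 109*π/2.


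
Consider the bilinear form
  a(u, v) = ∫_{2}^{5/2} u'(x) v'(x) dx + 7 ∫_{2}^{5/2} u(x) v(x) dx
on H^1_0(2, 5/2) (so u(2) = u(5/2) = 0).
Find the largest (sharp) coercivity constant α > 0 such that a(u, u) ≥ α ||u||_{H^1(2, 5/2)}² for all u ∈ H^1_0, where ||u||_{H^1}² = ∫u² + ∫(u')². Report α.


α = 1

Coercivity of a(·,·) on H^1_0(2, 5/2) means a(u, u) ≥ α ||u||_{H^1}² for every u ∈ H^1_0.
The interval has length L = 1/2, and Poincaré/coercivity depend only on L. Here a(u, u) = ∫(u')² + (7)·∫u².
Here c = 7 ≥ 1, so a(u,u) = ∫(u')² + c∫u² ≥ ∫(u')² + ∫u² = ||u||_{H^1}², i.e. α = 1 works. No larger α is possible: a(u,u) ≥ α||u||_{H^1}² means (1−α)∫(u')² ≥ (α−c)∫u², and for the modes u_n = sin(nπ(x−x₀)/L) (x₀ the left endpoint) one has ∫u_n²/∫(u_n')² = (L/(nπ))² → 0, so a(u_n,u_n)/||u_n||_{H^1}² → 1. Hence the optimal constant is α = 1.
Therefore α = 1.


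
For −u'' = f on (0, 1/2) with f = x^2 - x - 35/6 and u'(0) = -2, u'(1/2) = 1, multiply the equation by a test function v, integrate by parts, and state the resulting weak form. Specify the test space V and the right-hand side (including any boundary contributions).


V = H^1(0, 1/2) (v unrestricted at boundary; u is determined up to an additive constant); weak form: ∫_0^1/2 u'v' dx = ∫_0^1/2 (x^2 - x - 35/6) v dx + v(1/2) + 2·v(0) for all v ∈ V.

Multiply both sides by a test function v and integrate from 0 to 1/2:
  ∫_0^1/2 −u''(x) v(x) dx = ∫_0^1/2 f(x) v(x) dx.
Integrate the LHS by parts once:
  ∫_0^1/2 −u'' v dx = −[u'(x) v(x)]_0^1/2 + ∫_0^1/2 u'(x) v'(x) dx.
Thus ∫_0^1/2 u'(x) v'(x) dx = ∫_0^1/2 f(x) v(x) dx + [u'(x) v(x)]_0^1/2.
Choose V so that boundary terms are either known or forced to vanish.
u has inhomogeneous Neumann u'(0) = -2, u'(1/2) = 1. [u' v]_0^1/2 = (1)·v(1/2) − (-2)·v(0) = v(1/2) + 2·v(0). Take V = H^1(0, 1/2); boundary term becomes part of RHS.
Weak formulation: find u (satisfying any essential BC) such that ∫_0^1/2 u'(x) v'(x) dx = ∫_0^1/2 f v dx + v(1/2) + 2·v(0) for all v ∈ V (Neumann data are natural BCs: they enter the RHS as boundary terms).
Substituting f(x) = x^2 - x - 35/6, the right-hand side is ∫_0^1/2 (x^2 - x - 35/6) v dx + v(1/2) + 2·v(0).
Compatibility check (pure Neumann): taking v ≡ 1 ∈ V gives 0 = ∫_0^1/2 f dx + (1) − (-2), i.e. ∫_0^1/2 f dx must equal u'(0) − u'(1/2) = -3. Indeed ∫_0^1/2 (x^2 - x - 35/6) dx = -3, so the data are compatible. The solution is then unique only up to an additive constant (fix it e.g. by requiring ∫_0^1/2 u dx = 0).


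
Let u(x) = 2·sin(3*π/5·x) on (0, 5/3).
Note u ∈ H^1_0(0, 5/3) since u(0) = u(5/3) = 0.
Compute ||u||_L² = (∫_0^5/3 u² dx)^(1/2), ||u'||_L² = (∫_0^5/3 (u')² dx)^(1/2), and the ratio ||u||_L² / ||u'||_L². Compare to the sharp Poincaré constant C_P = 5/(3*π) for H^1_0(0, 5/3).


||u||_L² / ||u'||_L² = 5/(3*π) = C_P.

u(x) = 2·sin(3*π/5·x), so u'(x) = 6*π*cos(3*π*x/5)/5.
Writing u(x) = A·sin(kπx/L) with A = 2 and k = 1, use ∫_0^L sin²(kπx/L) dx = L/2 and ∫_0^L cos²(kπx/L) dx = L/2.
u² = 4·sin²(3*π/5·x) and (u')² = 36*π^2/25·cos²(3*π/5·x), and each of sin², cos² integrates to L/2 = 5/6 over (0, 5/3).
∫_0^5/3 u² dx = 10/3, so ||u||_L² = sqrt(30)/3.
∫_0^5/3 (u')² dx = 6*π^2/5, so ||u'||_L² = sqrt(30)*π/5.
Ratio ||u||_L² / ||u'||_L² = 5/(3*π).
Sharp Poincaré constant on H^1_0(0, 5/3) is C_P = L/π = 5/(3*π), achieved by sin(3*π/5·x).
This is the k = 1 eigenfunction (up to amplitude), so the ratio equals the sharp Poincaré constant exactly.


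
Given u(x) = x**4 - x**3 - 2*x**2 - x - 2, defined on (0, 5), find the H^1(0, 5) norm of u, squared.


||u||_{H^1}^2 = 50210225/252

The H^1 norm (squared) on an interval (0, L) is
  ||u||_{H^1}^2 = ∫_0^L u(x)^2 dx + ∫_0^L u'(x)^2 dx.
Compute u'(x) = 4*x**3 - 3*x**2 - 4*x - 1.
Then u(x)^2 = x**8 - 2*x**7 - 3*x**6 + 2*x**5 + 2*x**4 + 8*x**3 + 9*x**2 + 4*x + 4 and u'(x)^2 = 16*x**6 - 24*x**5 - 23*x**4 + 16*x**3 + 22*x**2 + 8*x + 1.
Integrate each monomial from 0 to 5 using ∫_0^5 c·x^n dx = c·5^(n+1)/(n+1):
  ∫_0^5 u(x)^2 dx = ∫_0^5 (x^8 - 2*x^7 - 3*x^6 + 2*x^5 + 2*x^4 + 8*x^3 + 9*x^2 + 4*x + 4) dx. Term by term:
    ∫_0^5 x^8 dx = 1953125/9;  ∫_0^5 -2*x^7 dx = -390625/4;  ∫_0^5 -3*x^6 dx = -234375/7;
    ∫_0^5 2*x^5 dx = 15625/3;  ∫_0^5 2*x^4 dx = 1250;  ∫_0^5 8*x^3 dx = 1250;
    ∫_0^5 9*x^2 dx = 375;  ∫_0^5 4*x dx = 50;  ∫_0^5 4 dx = 20.
  Sum: 1953125/9 − 390625/4 − 234375/7 + 15625/3 + 1250 + 1250 + 375 + 50 + 20 = 23695265/252.
  ∫_0^5 u'(x)^2 dx = ∫_0^5 (16*x^6 - 24*x^5 - 23*x^4 + 16*x^3 + 22*x^2 + 8*x + 1) dx. Term by term:
    ∫_0^5 16*x^6 dx = 1250000/7;  ∫_0^5 -24*x^5 dx = -62500;  ∫_0^5 -23*x^4 dx = -14375;
    ∫_0^5 16*x^3 dx = 2500;  ∫_0^5 22*x^2 dx = 2750/3;  ∫_0^5 8*x dx = 100;
    ∫_0^5 1 dx = 5.
  Sum: 1250000/7 − 62500 − 14375 + 2500 + 2750/3 + 100 + 5 = 2209580/21.
Adding: ||u||_{H^1}^2 = 23695265/252 + 2209580/21 = 50210225/252.


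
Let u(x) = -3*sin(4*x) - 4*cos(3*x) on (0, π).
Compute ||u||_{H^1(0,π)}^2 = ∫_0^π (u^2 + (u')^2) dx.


||u||_{H^1(0,π)}^2 = 1920/7 + 313*π/2

u'(x) = 12*sin(3*x) - 12*cos(4*x).
Expand u² and (u')² and integrate term by term on (0, π), using: for integers n ≥ 1, ∫_0^π sin²(nx) dx = ∫_0^π cos²(nx) dx = π/2; for n ≠ n', ∫_0^π sin(nx)sin(n'x) dx = ∫_0^π cos(nx)cos(n'x) dx = 0; and by product-to-sum, ∫_0^π sin(nx)cos(n'x) dx = ½∫_0^π [sin((n+n')x) + sin((n−n')x)] dx, which is 0 when n+n' is even and 2n/(n²−n'²) when n+n' is odd (it need not vanish on (0, π)).
  u² squared terms: (-4)²·∫cos(3x)² dx = 16·π/2 = 8*π;  (-3)²·∫sin(4x)² dx = 9·π/2 = 9*π/2.
  u² cross terms: 2·(-4)·(-3)·∫cos(3x)·sin(4x) dx = 24·(8/7) = 192/7.
  So ∫_0^π u² dx = 8*π + 9*π/2 + 192/7 = 192/7 + 25*π/2.
  (u')² squared terms: (-12)²·∫cos(4x)² dx = 144·π/2 = 72*π;  (12)²·∫sin(3x)² dx = 144·π/2 = 72*π.
  (u')² cross terms: 2·(-12)·(12)·∫cos(4x)·sin(3x) dx = -288·(-6/7) = 1728/7.
  So ∫_0^π (u')² dx = 72*π + 72*π + 1728/7 = 1728/7 + 144*π.
||u||_{H^1}^2 = (192/7 + 25*π/2) + (1728/7 + 144*π) = 1920/7 + 313*π/2.


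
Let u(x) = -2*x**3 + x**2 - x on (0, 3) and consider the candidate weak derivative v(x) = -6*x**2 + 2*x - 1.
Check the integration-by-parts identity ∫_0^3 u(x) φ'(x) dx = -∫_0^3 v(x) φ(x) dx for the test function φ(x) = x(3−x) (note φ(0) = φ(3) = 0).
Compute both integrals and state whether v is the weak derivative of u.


LHS = 639/10, RHS = 639/10. Yes, v = u' weakly.

u(x) = -2*x**3 + x**2 - x, classical derivative u'(x) = -6*x**2 + 2*x - 1.
φ(x) = x(3−x), so φ'(x) = 3 - 2*x.
Note φ(0) = φ(3) = 0, so the boundary term u·φ vanishes.
LHS = ∫_0^3 u(x) φ'(x) dx = ∫_0^3 (4*x^4 - 8*x^3 + 5*x^2 - 3*x) dx. Term by term:
  ∫_0^3 4*x^4 dx = 972/5;  ∫_0^3 -8*x^3 dx = -162;  ∫_0^3 5*x^2 dx = 45;
  ∫_0^3 -3*x dx = -27/2.
Sum: 972/5 − 162 + 45 − 27/2 = 639/10.
So LHS = 639/10.
∫_0^3 v(x) φ(x) dx = ∫_0^3 (6*x^4 - 20*x^3 + 7*x^2 - 3*x) dx. Term by term:
  ∫_0^3 6*x^4 dx = 1458/5;  ∫_0^3 -20*x^3 dx = -405;  ∫_0^3 7*x^2 dx = 63;
  ∫_0^3 -3*x dx = -27/2.
Sum: 1458/5 − 405 + 63 − 27/2 = -639/10.
So RHS = -∫_0^3 v(x) φ(x) dx = 639/10.
LHS = RHS, so the identity holds for this test φ.
Moreover u is smooth here and v(x) = u'(x) = -6*x**2 + 2*x - 1 pointwise, so the identity holds for every test function. Hence v is the weak derivative of u.


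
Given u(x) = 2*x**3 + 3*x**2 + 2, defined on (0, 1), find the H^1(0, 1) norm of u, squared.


||u||_{H^1}^2 = 361/7

The H^1 norm (squared) on an interval (0, L) is
  ||u||_{H^1}^2 = ∫_0^L u(x)^2 dx + ∫_0^L u'(x)^2 dx.
Compute u'(x) = 6*x**2 + 6*x.
Then u(x)^2 = 4*x**6 + 12*x**5 + 9*x**4 + 8*x**3 + 12*x**2 + 4 and u'(x)^2 = 36*x**4 + 72*x**3 + 36*x**2.
Integrate each monomial from 0 to 1 using ∫_0^1 c·x^n dx = c·1^(n+1)/(n+1):
  ∫_0^1 u(x)^2 dx = ∫_0^1 (4*x^6 + 12*x^5 + 9*x^4 + 8*x^3 + 12*x^2 + 4) dx. Term by term:
    ∫_0^1 4*x^6 dx = 4/7;  ∫_0^1 12*x^5 dx = 2;  ∫_0^1 9*x^4 dx = 9/5;
    ∫_0^1 8*x^3 dx = 2;  ∫_0^1 12*x^2 dx = 4;  ∫_0^1 4 dx = 4.
  Sum: 4/7 + 2 + 9/5 + 2 + 4 + 4 = 503/35.
  ∫_0^1 u'(x)^2 dx = ∫_0^1 (36*x^4 + 72*x^3 + 36*x^2) dx. Term by term:
    ∫_0^1 36*x^4 dx = 36/5;  ∫_0^1 72*x^3 dx = 18;  ∫_0^1 36*x^2 dx = 12.
  Sum: 36/5 + 18 + 12 = 186/5.
Adding: ||u||_{H^1}^2 = 503/35 + 186/5 = 361/7.


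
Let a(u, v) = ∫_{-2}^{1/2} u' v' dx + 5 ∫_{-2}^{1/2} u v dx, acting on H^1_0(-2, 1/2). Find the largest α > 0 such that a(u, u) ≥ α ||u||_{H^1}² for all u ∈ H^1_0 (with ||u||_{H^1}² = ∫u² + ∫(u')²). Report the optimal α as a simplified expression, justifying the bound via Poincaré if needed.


α = 1

Coercivity of a(·,·) on H^1_0(-2, 1/2) means a(u, u) ≥ α ||u||_{H^1}² for every u ∈ H^1_0.
The interval has length L = 5/2, and Poincaré/coercivity depend only on L. Here a(u, u) = ∫(u')² + (5)·∫u².
Here c = 5 ≥ 1, so a(u,u) = ∫(u')² + c∫u² ≥ ∫(u')² + ∫u² = ||u||_{H^1}², i.e. α = 1 works. No larger α is possible: a(u,u) ≥ α||u||_{H^1}² means (1−α)∫(u')² ≥ (α−c)∫u², and for the modes u_n = sin(nπ(x−x₀)/L) (x₀ the left endpoint) one has ∫u_n²/∫(u_n')² = (L/(nπ))² → 0, so a(u_n,u_n)/||u_n||_{H^1}² → 1. Hence the optimal constant is α = 1.
Therefore α = 1.


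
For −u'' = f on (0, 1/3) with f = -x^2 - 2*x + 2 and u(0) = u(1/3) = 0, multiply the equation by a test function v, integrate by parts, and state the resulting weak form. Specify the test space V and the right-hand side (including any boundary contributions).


V = H^1_0(0, 1/3) (so v(0) = v(1/3) = 0); weak form: ∫_0^1/3 u'v' dx = ∫_0^1/3 (-x^2 - 2*x + 2) v dx for all v ∈ V.

Multiply both sides by a test function v and integrate from 0 to 1/3:
  ∫_0^1/3 −u''(x) v(x) dx = ∫_0^1/3 f(x) v(x) dx.
Integrate the LHS by parts once:
  ∫_0^1/3 −u'' v dx = −[u'(x) v(x)]_0^1/3 + ∫_0^1/3 u'(x) v'(x) dx.
Thus ∫_0^1/3 u'(x) v'(x) dx = ∫_0^1/3 f(x) v(x) dx + [u'(x) v(x)]_0^1/3.
Choose V so that boundary terms are either known or forced to vanish.
u is Dirichlet: u(0) = u(1/3) = 0. Let V = H^1_0(0, 1/3); then v(0) = v(1/3) = 0, and [u' v]_0^1/3 = 0.
Weak formulation: find u (satisfying any essential BC) such that ∫_0^1/3 u'(x) v'(x) dx = ∫_0^1/3 f v dx for all v ∈ V.
Substituting f(x) = -x^2 - 2*x + 2, the right-hand side is ∫_0^1/3 (-x^2 - 2*x + 2) v dx.


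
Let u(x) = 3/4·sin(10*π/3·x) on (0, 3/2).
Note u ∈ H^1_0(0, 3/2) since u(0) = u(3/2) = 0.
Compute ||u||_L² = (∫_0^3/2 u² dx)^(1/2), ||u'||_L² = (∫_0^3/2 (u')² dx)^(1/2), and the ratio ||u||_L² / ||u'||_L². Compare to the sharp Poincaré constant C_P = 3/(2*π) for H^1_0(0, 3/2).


||u||_L² / ||u'||_L² = 3/(10*π) < C_P = 3/(2*π).

u(x) = 3/4·sin(10*π/3·x), so u'(x) = 5*π*cos(10*π*x/3)/2.
Writing u(x) = A·sin(kπx/L) with A = 3/4 and k = 5, use ∫_0^L sin²(kπx/L) dx = L/2 and ∫_0^L cos²(kπx/L) dx = L/2.
u² = 9/16·sin²(10*π/3·x) and (u')² = 25*π^2/4·cos²(10*π/3·x), and each of sin², cos² integrates to L/2 = 3/4 over (0, 3/2).
∫_0^3/2 u² dx = 27/64, so ||u||_L² = 3*sqrt(3)/8.
∫_0^3/2 (u')² dx = 75*π^2/16, so ||u'||_L² = 5*sqrt(3)*π/4.
Ratio ||u||_L² / ||u'||_L² = 3/(10*π).
Sharp Poincaré constant on H^1_0(0, 3/2) is C_P = L/π = 3/(2*π), achieved by sin(2*π/3·x).
This is the k = 5 harmonic; the ratio L/(kπ) is strictly less than C_P = L/π, consistent with the sharp inequality ||u||_L² ≤ C_P ||u'||_L².


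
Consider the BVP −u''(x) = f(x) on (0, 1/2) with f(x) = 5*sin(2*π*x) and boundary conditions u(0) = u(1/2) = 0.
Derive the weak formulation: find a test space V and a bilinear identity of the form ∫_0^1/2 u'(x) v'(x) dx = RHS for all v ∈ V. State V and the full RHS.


V = H^1_0(0, 1/2) (so v(0) = v(1/2) = 0); weak form: ∫_0^1/2 u'v' dx = ∫_0^1/2 (5*sin(2*π*x)) v dx for all v ∈ V.

Multiply both sides by a test function v and integrate from 0 to 1/2:
  ∫_0^1/2 −u''(x) v(x) dx = ∫_0^1/2 f(x) v(x) dx.
Integrate the LHS by parts once:
  ∫_0^1/2 −u'' v dx = −[u'(x) v(x)]_0^1/2 + ∫_0^1/2 u'(x) v'(x) dx.
Thus ∫_0^1/2 u'(x) v'(x) dx = ∫_0^1/2 f(x) v(x) dx + [u'(x) v(x)]_0^1/2.
Choose V so that boundary terms are either known or forced to vanish.
u is Dirichlet: u(0) = u(1/2) = 0. Let V = H^1_0(0, 1/2); then v(0) = v(1/2) = 0, and [u' v]_0^1/2 = 0.
Weak formulation: find u (satisfying any essential BC) such that ∫_0^1/2 u'(x) v'(x) dx = ∫_0^1/2 f v dx for all v ∈ V.
Substituting f(x) = 5*sin(2*π*x), the right-hand side is ∫_0^1/2 (5*sin(2*π*x)) v dx.


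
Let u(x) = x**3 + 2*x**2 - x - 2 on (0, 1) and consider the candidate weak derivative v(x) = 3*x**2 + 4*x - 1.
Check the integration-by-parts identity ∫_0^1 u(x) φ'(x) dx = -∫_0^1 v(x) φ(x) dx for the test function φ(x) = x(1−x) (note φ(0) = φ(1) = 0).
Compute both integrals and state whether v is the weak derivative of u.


LHS = -19/60, RHS = -19/60. Yes, v = u' weakly.

u(x) = x**3 + 2*x**2 - x - 2, classical derivative u'(x) = 3*x**2 + 4*x - 1.
φ(x) = x(1−x), so φ'(x) = 1 - 2*x.
Note φ(0) = φ(1) = 0, so the boundary term u·φ vanishes.
LHS = ∫_0^1 u(x) φ'(x) dx = ∫_0^1 (-2*x^4 - 3*x^3 + 4*x^2 + 3*x - 2) dx. Term by term:
  ∫_0^1 -2*x^4 dx = -2/5;  ∫_0^1 -3*x^3 dx = -3/4;  ∫_0^1 4*x^2 dx = 4/3;
  ∫_0^1 3*x dx = 3/2;  ∫_0^1 -2 dx = -2.
Sum: -2/5 − 3/4 + 4/3 + 3/2 − 2 = -19/60.
So LHS = -19/60.
∫_0^1 v(x) φ(x) dx = ∫_0^1 (-3*x^4 - x^3 + 5*x^2 - x) dx. Term by term:
  ∫_0^1 -3*x^4 dx = -3/5;  ∫_0^1 -x^3 dx = -1/4;  ∫_0^1 5*x^2 dx = 5/3;
  ∫_0^1 -x dx = -1/2.
Sum: -3/5 − 1/4 + 5/3 − 1/2 = 19/60.
So RHS = -∫_0^1 v(x) φ(x) dx = -19/60.
LHS = RHS, so the identity holds for this test φ.
Moreover u is smooth here and v(x) = u'(x) = 3*x**2 + 4*x - 1 pointwise, so the identity holds for every test function. Hence v is the weak derivative of u.


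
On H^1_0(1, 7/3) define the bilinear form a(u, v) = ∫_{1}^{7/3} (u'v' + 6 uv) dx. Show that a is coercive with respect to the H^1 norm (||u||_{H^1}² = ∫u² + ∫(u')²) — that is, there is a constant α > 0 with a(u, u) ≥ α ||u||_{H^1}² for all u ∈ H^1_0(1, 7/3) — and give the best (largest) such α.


α = 1

Coercivity of a(·,·) on H^1_0(1, 7/3) means a(u, u) ≥ α ||u||_{H^1}² for every u ∈ H^1_0.
The interval has length L = 4/3, and Poincaré/coercivity depend only on L. Here a(u, u) = ∫(u')² + (6)·∫u².
Here c = 6 ≥ 1, so a(u,u) = ∫(u')² + c∫u² ≥ ∫(u')² + ∫u² = ||u||_{H^1}², i.e. α = 1 works. No larger α is possible: a(u,u) ≥ α||u||_{H^1}² means (1−α)∫(u')² ≥ (α−c)∫u², and for the modes u_n = sin(nπ(x−x₀)/L) (x₀ the left endpoint) one has ∫u_n²/∫(u_n')² = (L/(nπ))² → 0, so a(u_n,u_n)/||u_n||_{H^1}² → 1. Hence the optimal constant is α = 1.
Therefore α = 1.


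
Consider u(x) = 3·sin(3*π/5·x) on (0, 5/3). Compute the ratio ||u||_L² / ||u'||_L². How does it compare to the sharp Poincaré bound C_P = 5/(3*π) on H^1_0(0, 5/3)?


||u||_L² / ||u'||_L² = 5/(3*π) = C_P.

u(x) = 3·sin(3*π/5·x), so u'(x) = 9*π*cos(3*π*x/5)/5.
Writing u(x) = A·sin(kπx/L) with A = 3 and k = 1, use ∫_0^L sin²(kπx/L) dx = L/2 and ∫_0^L cos²(kπx/L) dx = L/2.
u² = 9·sin²(3*π/5·x) and (u')² = 81*π^2/25·cos²(3*π/5·x), and each of sin², cos² integrates to L/2 = 5/6 over (0, 5/3).
∫_0^5/3 u² dx = 15/2, so ||u||_L² = sqrt(30)/2.
∫_0^5/3 (u')² dx = 27*π^2/10, so ||u'||_L² = 3*sqrt(30)*π/10.
Ratio ||u||_L² / ||u'||_L² = 5/(3*π).
Sharp Poincaré constant on H^1_0(0, 5/3) is C_P = L/π = 5/(3*π), achieved by sin(3*π/5·x).
This is the k = 1 eigenfunction (up to amplitude), so the ratio equals the sharp Poincaré constant exactly.


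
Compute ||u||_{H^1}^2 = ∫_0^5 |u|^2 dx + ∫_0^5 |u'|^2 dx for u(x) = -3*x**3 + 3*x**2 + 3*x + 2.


||u||_{H^1}^2 = 1167935/14

The H^1 norm (squared) on an interval (0, L) is
  ||u||_{H^1}^2 = ∫_0^L u(x)^2 dx + ∫_0^L u'(x)^2 dx.
Compute u'(x) = -9*x**2 + 6*x + 3.
Then u(x)^2 = 9*x**6 - 18*x**5 - 9*x**4 + 6*x**3 + 21*x**2 + 12*x + 4 and u'(x)^2 = 81*x**4 - 108*x**3 - 18*x**2 + 36*x + 9.
Integrate each monomial from 0 to 5 using ∫_0^5 c·x^n dx = c·5^(n+1)/(n+1):
  ∫_0^5 u(x)^2 dx = ∫_0^5 (9*x^6 - 18*x^5 - 9*x^4 + 6*x^3 + 21*x^2 + 12*x + 4) dx. Term by term:
    ∫_0^5 9*x^6 dx = 703125/7;  ∫_0^5 -18*x^5 dx = -46875;  ∫_0^5 -9*x^4 dx = -5625;
    ∫_0^5 6*x^3 dx = 1875/2;  ∫_0^5 21*x^2 dx = 875;  ∫_0^5 12*x dx = 150;
    ∫_0^5 4 dx = 20.
  Sum: 703125/7 − 46875 − 5625 + 1875/2 + 875 + 150 + 20 = 699005/14.
  ∫_0^5 u'(x)^2 dx = ∫_0^5 (81*x^4 - 108*x^3 - 18*x^2 + 36*x + 9) dx. Term by term:
    ∫_0^5 81*x^4 dx = 50625;  ∫_0^5 -108*x^3 dx = -16875;  ∫_0^5 -18*x^2 dx = -750;
    ∫_0^5 36*x dx = 450;  ∫_0^5 9 dx = 45.
  Sum: 50625 − 16875 − 750 + 450 + 45 = 33495.
Adding: ||u||_{H^1}^2 = 699005/14 + 33495 = 1167935/14.


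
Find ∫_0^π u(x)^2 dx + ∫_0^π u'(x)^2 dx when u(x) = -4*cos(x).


||u||_{H^1(0,π)}^2 = 16*π

u'(x) = 4*sin(x).
Expand u² and (u')² and integrate term by term on (0, π), using: for integers n ≥ 1, ∫_0^π sin²(nx) dx = ∫_0^π cos²(nx) dx = π/2; for n ≠ n', ∫_0^π sin(nx)sin(n'x) dx = ∫_0^π cos(nx)cos(n'x) dx = 0; and by product-to-sum, ∫_0^π sin(nx)cos(n'x) dx = ½∫_0^π [sin((n+n')x) + sin((n−n')x)] dx, which is 0 when n+n' is even and 2n/(n²−n'²) when n+n' is odd (it need not vanish on (0, π)).
  u² squared terms: (-4)²·∫cos(x)² dx = 16·π/2 = 8*π.
  So ∫_0^π u² dx = 8*π.
  (u')² squared terms: (4)²·∫sin(x)² dx = 16·π/2 = 8*π.
  So ∫_0^π (u')² dx = 8*π.
||u||_{H^1}^2 = (8*π) + (8*π) = 16*π.


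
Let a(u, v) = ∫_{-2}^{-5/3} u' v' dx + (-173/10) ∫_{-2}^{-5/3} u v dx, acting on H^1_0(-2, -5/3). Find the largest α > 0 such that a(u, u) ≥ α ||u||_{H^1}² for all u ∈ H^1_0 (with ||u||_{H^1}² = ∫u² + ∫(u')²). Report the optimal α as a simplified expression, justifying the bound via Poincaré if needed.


α = (-173 + 90*π^2)/(10*(1 + 9*π^2))

Coercivity of a(·,·) on H^1_0(-2, -5/3) means a(u, u) ≥ α ||u||_{H^1}² for every u ∈ H^1_0.
The interval has length L = 1/3, and Poincaré/coercivity depend only on L. Here a(u, u) = ∫(u')² + (-173/10)·∫u².
Here c = -173/10 < 0 with |c| < (π/L)² = 9*π^2, so coercivity still holds. The condition a(u,u) ≥ α||u||_{H^1}² reads (1−α)∫(u')² ≥ (α−c)∫u². Any admissible α is ≤ 1 (rapidly oscillating u have ∫u²/∫(u')² → 0), and α = 1 would force 0 ≥ (1−c)∫u², impossible since c < 1; so 1−α > 0. By the sharp Poincaré inequality on H^1_0 of an interval of length L, ∫(u')² ≥ (π/L)²∫u² with equality for the first sine mode sin(π(x−x₀)/L) (x₀ the left endpoint), so the inequality holds for all u iff (1−α)(π/L)² ≥ α − c, i.e. α ≤ ((π/L)² + c)/((π/L)² + 1) = (1 + c(L/π)²)/(1 + (L/π)²). (Direct route, valid since c ≤ 0: Poincaré gives c∫u² ≥ c(L/π)²∫(u')², so a(u,u) ≥ (1 + c(L/π)²)∫(u')², while ||u||_{H^1}² ≤ (1 + (L/π)²)∫(u')²; dividing yields the same α.) With (π/L)² = 9*π^2 and c = -173/10, the largest admissible constant is α = ((π/L)² + c)/((π/L)² + 1).
Simplifying, α = (-173 + 90*π^2)/(10*(1 + 9*π^2)).


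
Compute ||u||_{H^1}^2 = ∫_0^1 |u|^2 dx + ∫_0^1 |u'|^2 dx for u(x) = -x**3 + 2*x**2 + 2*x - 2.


||u||_{H^1}^2 = 1079/105

The H^1 norm (squared) on an interval (0, L) is
  ||u||_{H^1}^2 = ∫_0^L u(x)^2 dx + ∫_0^L u'(x)^2 dx.
Compute u'(x) = -3*x**2 + 4*x + 2.
Then u(x)^2 = x**6 - 4*x**5 + 12*x**3 - 4*x**2 - 8*x + 4 and u'(x)^2 = 9*x**4 - 24*x**3 + 4*x**2 + 16*x + 4.
Integrate each monomial from 0 to 1 using ∫_0^1 c·x^n dx = c·1^(n+1)/(n+1):
  ∫_0^1 u(x)^2 dx = ∫_0^1 (x^6 - 4*x^5 + 12*x^3 - 4*x^2 - 8*x + 4) dx. Term by term:
    ∫_0^1 x^6 dx = 1/7;  ∫_0^1 -4*x^5 dx = -2/3;  ∫_0^1 12*x^3 dx = 3;
    ∫_0^1 -4*x^2 dx = -4/3;  ∫_0^1 -8*x dx = -4;  ∫_0^1 4 dx = 4.
  Sum: 1/7 − 2/3 + 3 − 4/3 − 4 + 4 = 8/7.
  ∫_0^1 u'(x)^2 dx = ∫_0^1 (9*x^4 - 24*x^3 + 4*x^2 + 16*x + 4) dx. Term by term:
    ∫_0^1 9*x^4 dx = 9/5;  ∫_0^1 -24*x^3 dx = -6;  ∫_0^1 4*x^2 dx = 4/3;
    ∫_0^1 16*x dx = 8;  ∫_0^1 4 dx = 4.
  Sum: 9/5 − 6 + 4/3 + 8 + 4 = 137/15.
Adding: ||u||_{H^1}^2 = 8/7 + 137/15 = 1079/105.


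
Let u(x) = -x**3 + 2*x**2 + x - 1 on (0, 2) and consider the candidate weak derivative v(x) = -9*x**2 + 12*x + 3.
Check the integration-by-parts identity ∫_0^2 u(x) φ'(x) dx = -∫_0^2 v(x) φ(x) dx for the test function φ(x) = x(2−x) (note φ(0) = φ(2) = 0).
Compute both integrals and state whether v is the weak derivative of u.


LHS = -28/15, RHS = -28/5. No, v is not the weak derivative of u.

u(x) = -x**3 + 2*x**2 + x - 1, classical derivative u'(x) = -3*x**2 + 4*x + 1.
φ(x) = x(2−x), so φ'(x) = 2 - 2*x.
Note φ(0) = φ(2) = 0, so the boundary term u·φ vanishes.
LHS = ∫_0^2 u(x) φ'(x) dx = ∫_0^2 (2*x^4 - 6*x^3 + 2*x^2 + 4*x - 2) dx. Term by term:
  ∫_0^2 2*x^4 dx = 64/5;  ∫_0^2 -6*x^3 dx = -24;  ∫_0^2 2*x^2 dx = 16/3;
  ∫_0^2 4*x dx = 8;  ∫_0^2 -2 dx = -4.
Sum: 64/5 − 24 + 16/3 + 8 − 4 = -28/15.
So LHS = -28/15.
∫_0^2 v(x) φ(x) dx = ∫_0^2 (9*x^4 - 30*x^3 + 21*x^2 + 6*x) dx. Term by term:
  ∫_0^2 9*x^4 dx = 288/5;  ∫_0^2 -30*x^3 dx = -120;  ∫_0^2 21*x^2 dx = 56;
  ∫_0^2 6*x dx = 12.
Sum: 288/5 − 120 + 56 + 12 = 28/5.
So RHS = -∫_0^2 v(x) φ(x) dx = -28/5.
LHS − RHS = 56/15 ≠ 0, so the identity fails.
(For a valid weak derivative the identity must hold for EVERY test function, in particular this one. The failure shows v is NOT the weak derivative of u.)
Correct weak derivative would be u'(x) = -3*x**2 + 4*x + 1.
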